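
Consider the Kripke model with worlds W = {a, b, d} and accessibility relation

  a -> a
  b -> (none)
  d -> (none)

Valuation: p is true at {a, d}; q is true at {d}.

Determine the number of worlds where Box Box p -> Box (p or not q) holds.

3

a: Box Box p is T, Box (p or not q) is T. ✓
b: Box Box p is T, Box (p or not q) is T. ✓
d: Box Box p is T, Box (p or not q) is T. ✓
Satisfying worlds: {a, b, d}.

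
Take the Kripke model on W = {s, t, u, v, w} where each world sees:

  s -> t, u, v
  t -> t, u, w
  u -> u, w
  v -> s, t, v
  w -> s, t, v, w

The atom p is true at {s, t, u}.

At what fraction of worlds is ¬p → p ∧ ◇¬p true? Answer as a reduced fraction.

3/5

s: ¬p is F, p ∧ ◇¬p is T. ✓
t: ¬p is F, p ∧ ◇¬p is T. ✓
u: ¬p is F, p ∧ ◇¬p is T. ✓
v: ¬p is T, p ∧ ◇¬p is F. ✗
w: ¬p is T, p ∧ ◇¬p is F. ✗
That's 3 of 5 worlds, so 3/5.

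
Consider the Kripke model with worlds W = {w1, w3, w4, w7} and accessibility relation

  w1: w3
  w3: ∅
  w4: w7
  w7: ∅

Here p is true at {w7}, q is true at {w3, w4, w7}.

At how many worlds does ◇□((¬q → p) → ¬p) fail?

w1: successors {w3}; □((¬q → p) → ¬p) there: w3:T. ✓
w3: no successors, so ◇□((¬q → p) → ¬p) fails. ✗
w4: successors {w7}; □((¬q → p) → ¬p) there: w7:T. ✓
w7: no successors, so ◇□((¬q → p) → ¬p) fails. ✗
Satisfying worlds: {w1, w4}.
So ◇□((¬q → p) → ¬p) fails at the other 2 worlds.

2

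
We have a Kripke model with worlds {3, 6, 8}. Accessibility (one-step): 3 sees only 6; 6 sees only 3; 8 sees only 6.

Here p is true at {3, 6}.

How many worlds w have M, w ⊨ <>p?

3

3: successors {6}; p there: 6:T. ✓
6: successors {3}; p there: 3:T. ✓
8: successors {6}; p there: 6:T. ✓
Satisfying worlds: {3, 6, 8}.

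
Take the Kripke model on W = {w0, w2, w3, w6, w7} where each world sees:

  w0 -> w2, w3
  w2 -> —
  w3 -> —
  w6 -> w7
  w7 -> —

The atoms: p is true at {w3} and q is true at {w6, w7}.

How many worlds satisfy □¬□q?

w0: successors {w2, w3}; ¬□q there: w2:F, w3:F. ✗
w2: no successors, so □¬□q holds vacuously. ✓
w3: no successors, so □¬□q holds vacuously. ✓
w6: successors {w7}; ¬□q there: w7:F. ✗
w7: no successors, so □¬□q holds vacuously. ✓
Satisfying worlds: {w2, w3, w7}.

3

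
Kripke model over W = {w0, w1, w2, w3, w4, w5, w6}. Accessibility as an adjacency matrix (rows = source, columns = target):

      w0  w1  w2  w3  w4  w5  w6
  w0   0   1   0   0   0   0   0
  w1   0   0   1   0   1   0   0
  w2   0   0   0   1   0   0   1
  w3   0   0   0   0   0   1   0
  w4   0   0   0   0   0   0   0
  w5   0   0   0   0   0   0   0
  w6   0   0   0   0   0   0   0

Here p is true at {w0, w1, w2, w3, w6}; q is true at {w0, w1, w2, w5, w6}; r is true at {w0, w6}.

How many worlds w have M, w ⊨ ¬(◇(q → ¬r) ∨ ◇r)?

w0: ◇(q → ¬r) ∨ ◇r is T. ✗
w1: ◇(q → ¬r) ∨ ◇r is T. ✗
w2: ◇(q → ¬r) ∨ ◇r is T. ✗
w3: ◇(q → ¬r) ∨ ◇r is T. ✗
w4: ◇(q → ¬r) ∨ ◇r is F. ✓
w5: ◇(q → ¬r) ∨ ◇r is F. ✓
w6: ◇(q → ¬r) ∨ ◇r is F. ✓
Satisfying worlds: {w4, w5, w6}.

3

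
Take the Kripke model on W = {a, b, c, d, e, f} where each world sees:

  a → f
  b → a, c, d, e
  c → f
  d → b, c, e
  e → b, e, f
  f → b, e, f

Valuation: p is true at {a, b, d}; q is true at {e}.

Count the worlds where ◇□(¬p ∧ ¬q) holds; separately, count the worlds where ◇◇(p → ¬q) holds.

For ◇□(¬p ∧ ¬q):
a: successors {f}; □(¬p ∧ ¬q) there: f:F. ✗
b: successors {a, c, d, e}; □(¬p ∧ ¬q) there: a:T, c:T, d:F, e:F. ✓
c: successors {f}; □(¬p ∧ ¬q) there: f:F. ✗
d: successors {b, c, e}; □(¬p ∧ ¬q) there: b:F, c:T, e:F. ✓
e: successors {b, e, f}; □(¬p ∧ ¬q) there: b:F, e:F, f:F. ✗
f: successors {b, e, f}; □(¬p ∧ ¬q) there: b:F, e:F, f:F. ✗
— 2 worlds.
For ◇◇(p → ¬q):
a: successors {f}; ◇(p → ¬q) there: f:T. ✓
b: successors {a, c, d, e}; ◇(p → ¬q) there: a:T, c:T, d:T, e:T. ✓
c: successors {f}; ◇(p → ¬q) there: f:T. ✓
d: successors {b, c, e}; ◇(p → ¬q) there: b:T, c:T, e:T. ✓
e: successors {b, e, f}; ◇(p → ¬q) there: b:T, e:T, f:T. ✓
f: successors {b, e, f}; ◇(p → ¬q) there: b:T, e:T, f:T. ✓
— 6 worlds.

2 and 6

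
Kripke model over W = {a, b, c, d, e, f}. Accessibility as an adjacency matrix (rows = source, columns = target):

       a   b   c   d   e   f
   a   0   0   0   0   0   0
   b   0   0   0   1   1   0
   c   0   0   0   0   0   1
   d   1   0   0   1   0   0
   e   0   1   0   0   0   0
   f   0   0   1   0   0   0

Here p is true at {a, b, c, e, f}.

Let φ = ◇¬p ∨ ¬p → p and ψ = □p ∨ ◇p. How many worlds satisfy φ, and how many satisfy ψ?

5 and 6

For ◇¬p ∨ ¬p → p:
a: ◇¬p ∨ ¬p is F, p is T. ✓
b: ◇¬p ∨ ¬p is T, p is T. ✓
c: ◇¬p ∨ ¬p is F, p is T. ✓
d: ◇¬p ∨ ¬p is T, p is F. ✗
e: ◇¬p ∨ ¬p is F, p is T. ✓
f: ◇¬p ∨ ¬p is F, p is T. ✓
— 5 worlds.
For □p ∨ ◇p:
a: □p is T, ◇p is F. ✓
b: □p is F, ◇p is T. ✓
c: □p is T, ◇p is T. ✓
d: □p is F, ◇p is T. ✓
e: □p is T, ◇p is T. ✓
f: □p is T, ◇p is T. ✓
— 6 worlds.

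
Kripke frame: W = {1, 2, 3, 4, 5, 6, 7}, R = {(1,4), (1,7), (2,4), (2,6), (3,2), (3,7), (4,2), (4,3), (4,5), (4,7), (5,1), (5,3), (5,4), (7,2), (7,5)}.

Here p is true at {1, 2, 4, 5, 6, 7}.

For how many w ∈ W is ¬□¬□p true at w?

6

1: □¬□p is F. ✓
2: □¬□p is F. ✓
3: □¬□p is F. ✓
4: □¬□p is F. ✓
5: □¬□p is F. ✓
6: □¬□p is T. ✗
7: □¬□p is F. ✓
Satisfying worlds: {1, 2, 3, 4, 5, 7}.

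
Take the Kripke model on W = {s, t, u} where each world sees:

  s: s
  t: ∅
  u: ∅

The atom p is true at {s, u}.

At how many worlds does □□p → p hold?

2

s: □□p is T, p is T. ✓
t: □□p is T, p is F. ✗
u: □□p is T, p is T. ✓
Satisfying worlds: {s, u}.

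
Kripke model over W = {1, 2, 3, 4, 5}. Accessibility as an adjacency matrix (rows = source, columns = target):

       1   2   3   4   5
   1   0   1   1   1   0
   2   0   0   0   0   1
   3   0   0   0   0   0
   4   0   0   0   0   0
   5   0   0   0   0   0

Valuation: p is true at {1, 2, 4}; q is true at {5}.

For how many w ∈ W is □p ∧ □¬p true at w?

3

1: □p is F, □¬p is F. ✗
2: □p is F, □¬p is T. ✗
3: □p is T, □¬p is T. ✓
4: □p is T, □¬p is T. ✓
5: □p is T, □¬p is T. ✓
Satisfying worlds: {3, 4, 5}.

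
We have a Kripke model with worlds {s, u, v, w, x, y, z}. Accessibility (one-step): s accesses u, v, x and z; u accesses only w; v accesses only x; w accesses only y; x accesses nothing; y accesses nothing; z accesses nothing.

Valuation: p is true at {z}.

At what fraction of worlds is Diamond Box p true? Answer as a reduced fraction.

3/7

s: successors {u, v, x, z}; Box p there: u:F, v:F, x:T, z:T. ✓
u: successors {w}; Box p there: w:F. ✗
v: successors {x}; Box p there: x:T. ✓
w: successors {y}; Box p there: y:T. ✓
x: no successors, so Diamond Box p fails. ✗
y: no successors, so Diamond Box p fails. ✗
z: no successors, so Diamond Box p fails. ✗
That's 3 of 7 worlds, so 3/7.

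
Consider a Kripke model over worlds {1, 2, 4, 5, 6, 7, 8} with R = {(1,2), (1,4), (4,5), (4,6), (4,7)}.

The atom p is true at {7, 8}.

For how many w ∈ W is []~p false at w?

1

1: successors {2, 4}; ~p there: 2:T, 4:T. ✓
2: no successors, so []~p holds vacuously. ✓
4: successors {5, 6, 7}; ~p there: 5:T, 6:T, 7:F. ✗
5: no successors, so []~p holds vacuously. ✓
6: no successors, so []~p holds vacuously. ✓
7: no successors, so []~p holds vacuously. ✓
8: no successors, so []~p holds vacuously. ✓
Satisfying worlds: {1, 2, 5, 6, 7, 8}.
So []~p fails at the other 1 world.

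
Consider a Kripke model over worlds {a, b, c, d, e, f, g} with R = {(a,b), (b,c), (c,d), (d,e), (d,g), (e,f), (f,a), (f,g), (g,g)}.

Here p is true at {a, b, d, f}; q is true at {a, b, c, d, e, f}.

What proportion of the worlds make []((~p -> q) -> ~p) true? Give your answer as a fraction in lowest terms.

a: successors {b}; (~p -> q) -> ~p there: b:F. ✗
b: successors {c}; (~p -> q) -> ~p there: c:T. ✓
c: successors {d}; (~p -> q) -> ~p there: d:F. ✗
d: successors {e, g}; (~p -> q) -> ~p there: e:T, g:T. ✓
e: successors {f}; (~p -> q) -> ~p there: f:F. ✗
f: successors {a, g}; (~p -> q) -> ~p there: a:F, g:T. ✗
g: successors {g}; (~p -> q) -> ~p there: g:T. ✓
That's 3 of 7 worlds, so 3/7.

3/7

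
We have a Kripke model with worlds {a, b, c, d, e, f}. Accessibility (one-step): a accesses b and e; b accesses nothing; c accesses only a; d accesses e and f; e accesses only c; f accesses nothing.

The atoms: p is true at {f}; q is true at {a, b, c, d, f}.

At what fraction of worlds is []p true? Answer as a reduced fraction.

1/3

a: successors {b, e}; p there: b:F, e:F. ✗
b: no successors, so []p holds vacuously. ✓
c: successors {a}; p there: a:F. ✗
d: successors {e, f}; p there: e:F, f:T. ✗
e: successors {c}; p there: c:F. ✗
f: no successors, so []p holds vacuously. ✓
That's 2 of 6 worlds, so 2/6 = 1/3.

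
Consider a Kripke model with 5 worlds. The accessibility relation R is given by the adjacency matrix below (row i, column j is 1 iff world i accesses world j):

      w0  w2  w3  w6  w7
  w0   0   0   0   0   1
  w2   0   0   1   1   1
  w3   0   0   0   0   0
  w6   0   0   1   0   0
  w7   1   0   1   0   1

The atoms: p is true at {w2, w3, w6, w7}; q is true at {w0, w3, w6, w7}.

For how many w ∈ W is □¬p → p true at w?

5

w0: □¬p is F, p is F. ✓
w2: □¬p is F, p is T. ✓
w3: □¬p is T, p is T. ✓
w6: □¬p is F, p is T. ✓
w7: □¬p is F, p is T. ✓
Satisfying worlds: {w0, w2, w3, w6, w7}.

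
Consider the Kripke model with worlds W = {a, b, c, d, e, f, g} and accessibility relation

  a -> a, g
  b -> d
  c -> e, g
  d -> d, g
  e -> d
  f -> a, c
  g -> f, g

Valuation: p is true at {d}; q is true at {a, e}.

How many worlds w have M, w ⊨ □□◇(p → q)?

a: successors {a, g}; □◇(p → q) there: a:T, g:T. ✓
b: successors {d}; □◇(p → q) there: d:T. ✓
c: successors {e, g}; □◇(p → q) there: e:T, g:T. ✓
d: successors {d, g}; □◇(p → q) there: d:T, g:T. ✓
e: successors {d}; □◇(p → q) there: d:T. ✓
f: successors {a, c}; □◇(p → q) there: a:T, c:F. ✗
g: successors {f, g}; □◇(p → q) there: f:T, g:T. ✓
Satisfying worlds: {a, b, c, d, e, g}.

6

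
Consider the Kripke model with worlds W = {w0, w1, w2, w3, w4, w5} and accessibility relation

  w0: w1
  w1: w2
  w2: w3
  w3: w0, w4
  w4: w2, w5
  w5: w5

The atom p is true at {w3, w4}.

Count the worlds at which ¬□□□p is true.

w0: □□□p is T. ✗
w1: □□□p is F. ✓
w2: □□□p is F. ✓
w3: □□□p is F. ✓
w4: □□□p is F. ✓
w5: □□□p is F. ✓
Satisfying worlds: {w1, w2, w3, w4, w5}.

5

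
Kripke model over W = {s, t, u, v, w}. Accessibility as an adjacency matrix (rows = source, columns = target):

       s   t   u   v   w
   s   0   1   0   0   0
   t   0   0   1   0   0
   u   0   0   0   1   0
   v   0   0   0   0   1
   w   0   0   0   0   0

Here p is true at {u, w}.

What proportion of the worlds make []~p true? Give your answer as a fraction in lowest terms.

3/5

s: successors {t}; ~p there: t:T. ✓
t: successors {u}; ~p there: u:F. ✗
u: successors {v}; ~p there: v:T. ✓
v: successors {w}; ~p there: w:F. ✗
w: no successors, so []~p holds vacuously. ✓
That's 3 of 5 worlds, so 3/5.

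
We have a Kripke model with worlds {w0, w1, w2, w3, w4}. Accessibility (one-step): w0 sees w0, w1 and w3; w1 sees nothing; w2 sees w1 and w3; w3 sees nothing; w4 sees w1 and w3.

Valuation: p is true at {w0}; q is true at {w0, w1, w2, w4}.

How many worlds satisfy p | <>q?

3

w0: p is T, <>q is T. ✓
w1: p is F, <>q is F. ✗
w2: p is F, <>q is T. ✓
w3: p is F, <>q is F. ✗
w4: p is F, <>q is T. ✓
Satisfying worlds: {w0, w2, w4}.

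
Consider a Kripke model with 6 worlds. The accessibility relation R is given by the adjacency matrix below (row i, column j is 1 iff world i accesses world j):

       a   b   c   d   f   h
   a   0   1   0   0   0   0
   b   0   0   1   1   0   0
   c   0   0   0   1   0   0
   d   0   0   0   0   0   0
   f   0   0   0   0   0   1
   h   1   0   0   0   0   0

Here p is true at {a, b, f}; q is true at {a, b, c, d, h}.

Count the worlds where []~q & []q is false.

a: []~q is F, []q is T. ✗
b: []~q is F, []q is T. ✗
c: []~q is F, []q is T. ✗
d: []~q is T, []q is T. ✓
f: []~q is F, []q is T. ✗
h: []~q is F, []q is T. ✗
Satisfying worlds: {d}.
So []~q & []q fails at the other 5 worlds.

5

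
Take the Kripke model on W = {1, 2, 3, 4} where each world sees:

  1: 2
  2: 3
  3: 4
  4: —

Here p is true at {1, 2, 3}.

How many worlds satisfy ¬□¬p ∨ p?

3

1: ¬□¬p is T, p is T. ✓
2: ¬□¬p is T, p is T. ✓
3: ¬□¬p is F, p is T. ✓
4: ¬□¬p is F, p is F. ✗
Satisfying worlds: {1, 2, 3}.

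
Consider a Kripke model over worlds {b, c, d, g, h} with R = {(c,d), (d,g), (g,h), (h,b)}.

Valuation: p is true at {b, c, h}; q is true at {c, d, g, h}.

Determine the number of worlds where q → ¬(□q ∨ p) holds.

1

b: q is F, ¬(□q ∨ p) is F. ✓
c: q is T, ¬(□q ∨ p) is F. ✗
d: q is T, ¬(□q ∨ p) is F. ✗
g: q is T, ¬(□q ∨ p) is F. ✗
h: q is T, ¬(□q ∨ p) is F. ✗
Satisfying worlds: {b}.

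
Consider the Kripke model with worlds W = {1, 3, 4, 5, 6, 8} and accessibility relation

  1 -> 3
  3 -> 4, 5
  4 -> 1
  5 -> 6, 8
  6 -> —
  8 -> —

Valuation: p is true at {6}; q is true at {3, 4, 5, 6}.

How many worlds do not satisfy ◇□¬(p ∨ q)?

4

1: successors {3}; □¬(p ∨ q) there: 3:F. ✗
3: successors {4, 5}; □¬(p ∨ q) there: 4:T, 5:F. ✓
4: successors {1}; □¬(p ∨ q) there: 1:F. ✗
5: successors {6, 8}; □¬(p ∨ q) there: 6:T, 8:T. ✓
6: no successors, so ◇□¬(p ∨ q) fails. ✗
8: no successors, so ◇□¬(p ∨ q) fails. ✗
Satisfying worlds: {3, 5}.
So ◇□¬(p ∨ q) fails at the other 4 worlds.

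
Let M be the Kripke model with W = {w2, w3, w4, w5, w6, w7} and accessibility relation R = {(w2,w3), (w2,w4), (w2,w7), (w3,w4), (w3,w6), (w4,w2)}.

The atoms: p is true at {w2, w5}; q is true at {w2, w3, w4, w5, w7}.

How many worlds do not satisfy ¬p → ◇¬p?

3

w2: ¬p is F, ◇¬p is T. ✓
w3: ¬p is T, ◇¬p is T. ✓
w4: ¬p is T, ◇¬p is F. ✗
w5: ¬p is F, ◇¬p is F. ✓
w6: ¬p is T, ◇¬p is F. ✗
w7: ¬p is T, ◇¬p is F. ✗
Satisfying worlds: {w2, w3, w5}.
So ¬p → ◇¬p fails at the other 3 worlds.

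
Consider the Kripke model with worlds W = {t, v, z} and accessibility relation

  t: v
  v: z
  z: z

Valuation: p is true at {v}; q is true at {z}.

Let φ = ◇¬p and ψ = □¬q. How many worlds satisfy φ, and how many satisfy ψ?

2 and 1

For ◇¬p:
t: successors {v}; ¬p there: v:F. ✗
v: successors {z}; ¬p there: z:T. ✓
z: successors {z}; ¬p there: z:T. ✓
— 2 worlds.
For □¬q:
t: successors {v}; ¬q there: v:T. ✓
v: successors {z}; ¬q there: z:F. ✗
z: successors {z}; ¬q there: z:F. ✗
— 1 world.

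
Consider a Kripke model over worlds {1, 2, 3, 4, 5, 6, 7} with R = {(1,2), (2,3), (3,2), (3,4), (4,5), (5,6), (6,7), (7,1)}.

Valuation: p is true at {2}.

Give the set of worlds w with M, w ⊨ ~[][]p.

{1, 2, 3, 4, 5, 6}

1: [][]p is F. ✓
2: [][]p is F. ✓
3: [][]p is F. ✓
4: [][]p is F. ✓
5: [][]p is F. ✓
6: [][]p is F. ✓
7: [][]p is T. ✗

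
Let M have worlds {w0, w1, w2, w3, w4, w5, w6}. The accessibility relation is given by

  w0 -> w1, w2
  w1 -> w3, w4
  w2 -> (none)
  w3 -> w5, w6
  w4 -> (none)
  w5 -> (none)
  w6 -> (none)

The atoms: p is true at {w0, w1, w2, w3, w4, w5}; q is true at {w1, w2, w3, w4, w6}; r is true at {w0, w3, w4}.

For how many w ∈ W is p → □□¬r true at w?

w0: p is T, □□¬r is F. ✗
w1: p is T, □□¬r is T. ✓
w2: p is T, □□¬r is T. ✓
w3: p is T, □□¬r is T. ✓
w4: p is T, □□¬r is T. ✓
w5: p is T, □□¬r is T. ✓
w6: p is F, □□¬r is T. ✓
Satisfying worlds: {w1, w2, w3, w4, w5, w6}.

6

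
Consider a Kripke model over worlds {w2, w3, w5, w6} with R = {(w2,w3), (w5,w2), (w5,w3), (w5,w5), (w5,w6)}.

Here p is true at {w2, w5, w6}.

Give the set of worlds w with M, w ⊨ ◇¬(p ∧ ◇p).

{w2, w5}

w2: successors {w3}; ¬(p ∧ ◇p) there: w3:T. ✓
w3: no successors, so ◇¬(p ∧ ◇p) fails. ✗
w5: successors {w2, w3, w5, w6}; ¬(p ∧ ◇p) there: w2:T, w3:T, w5:F, w6:T. ✓
w6: no successors, so ◇¬(p ∧ ◇p) fails. ✗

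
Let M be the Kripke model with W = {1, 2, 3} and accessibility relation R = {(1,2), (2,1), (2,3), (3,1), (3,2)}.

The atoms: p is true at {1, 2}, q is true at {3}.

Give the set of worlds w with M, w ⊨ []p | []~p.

{1, 3}

1: []p is T, []~p is F. ✓
2: []p is F, []~p is F. ✗
3: []p is T, []~p is F. ✓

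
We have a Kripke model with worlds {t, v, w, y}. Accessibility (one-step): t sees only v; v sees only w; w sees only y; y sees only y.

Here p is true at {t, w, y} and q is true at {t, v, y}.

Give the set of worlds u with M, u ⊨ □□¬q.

{t}

t: successors {v}; □¬q there: v:T. ✓
v: successors {w}; □¬q there: w:F. ✗
w: successors {y}; □¬q there: y:F. ✗
y: successors {y}; □¬q there: y:F. ✗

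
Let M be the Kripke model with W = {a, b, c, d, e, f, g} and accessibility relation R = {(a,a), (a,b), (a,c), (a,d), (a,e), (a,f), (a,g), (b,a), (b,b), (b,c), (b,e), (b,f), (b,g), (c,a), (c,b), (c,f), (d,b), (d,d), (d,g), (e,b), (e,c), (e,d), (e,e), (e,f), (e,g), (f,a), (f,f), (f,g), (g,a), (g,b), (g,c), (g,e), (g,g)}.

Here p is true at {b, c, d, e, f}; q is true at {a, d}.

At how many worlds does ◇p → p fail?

a: ◇p is T, p is F. ✗
b: ◇p is T, p is T. ✓
c: ◇p is T, p is T. ✓
d: ◇p is T, p is T. ✓
e: ◇p is T, p is T. ✓
f: ◇p is T, p is T. ✓
g: ◇p is T, p is F. ✗
Satisfying worlds: {b, c, d, e, f}.
So ◇p → p fails at the other 2 worlds.

2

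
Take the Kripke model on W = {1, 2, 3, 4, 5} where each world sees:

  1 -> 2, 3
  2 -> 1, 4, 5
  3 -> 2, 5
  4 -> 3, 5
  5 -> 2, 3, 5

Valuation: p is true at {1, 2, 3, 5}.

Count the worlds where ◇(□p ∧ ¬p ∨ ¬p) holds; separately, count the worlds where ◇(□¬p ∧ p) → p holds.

For ◇(□p ∧ ¬p ∨ ¬p):
1: successors {2, 3}; □p ∧ ¬p ∨ ¬p there: 2:F, 3:F. ✗
2: successors {1, 4, 5}; □p ∧ ¬p ∨ ¬p there: 1:F, 4:T, 5:F. ✓
3: successors {2, 5}; □p ∧ ¬p ∨ ¬p there: 2:F, 5:F. ✗
4: successors {3, 5}; □p ∧ ¬p ∨ ¬p there: 3:F, 5:F. ✗
5: successors {2, 3, 5}; □p ∧ ¬p ∨ ¬p there: 2:F, 3:F, 5:F. ✗
— 1 world.
For ◇(□¬p ∧ p) → p:
1: ◇(□¬p ∧ p) is F, p is T. ✓
2: ◇(□¬p ∧ p) is F, p is T. ✓
3: ◇(□¬p ∧ p) is F, p is T. ✓
4: ◇(□¬p ∧ p) is F, p is F. ✓
5: ◇(□¬p ∧ p) is F, p is T. ✓
— 5 worlds.

1 and 5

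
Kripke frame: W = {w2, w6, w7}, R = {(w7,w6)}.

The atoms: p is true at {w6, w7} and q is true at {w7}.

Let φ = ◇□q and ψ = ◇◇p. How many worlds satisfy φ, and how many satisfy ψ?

For ◇□q:
w2: no successors, so ◇□q fails. ✗
w6: no successors, so ◇□q fails. ✗
w7: successors {w6}; □q there: w6:T. ✓
— 1 world.
For ◇◇p:
w2: no successors, so ◇◇p fails. ✗
w6: no successors, so ◇◇p fails. ✗
w7: successors {w6}; ◇p there: w6:F. ✗
— 0 worlds.

1 and 0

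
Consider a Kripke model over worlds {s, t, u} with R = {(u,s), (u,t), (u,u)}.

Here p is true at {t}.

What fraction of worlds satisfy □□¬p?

2/3

s: no successors, so □□¬p holds vacuously. ✓
t: no successors, so □□¬p holds vacuously. ✓
u: successors {s, t, u}; □¬p there: s:T, t:T, u:F. ✗
That's 2 of 3 worlds, so 2/3.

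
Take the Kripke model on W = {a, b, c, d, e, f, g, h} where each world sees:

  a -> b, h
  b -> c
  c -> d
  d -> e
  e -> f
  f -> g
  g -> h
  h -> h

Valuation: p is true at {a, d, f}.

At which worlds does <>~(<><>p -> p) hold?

{a}

a: successors {b, h}; ~(<><>p -> p) there: b:T, h:F. ✓
b: successors {c}; ~(<><>p -> p) there: c:F. ✗
c: successors {d}; ~(<><>p -> p) there: d:F. ✗
d: successors {e}; ~(<><>p -> p) there: e:F. ✗
e: successors {f}; ~(<><>p -> p) there: f:F. ✗
f: successors {g}; ~(<><>p -> p) there: g:F. ✗
g: successors {h}; ~(<><>p -> p) there: h:F. ✗
h: successors {h}; ~(<><>p -> p) there: h:F. ✗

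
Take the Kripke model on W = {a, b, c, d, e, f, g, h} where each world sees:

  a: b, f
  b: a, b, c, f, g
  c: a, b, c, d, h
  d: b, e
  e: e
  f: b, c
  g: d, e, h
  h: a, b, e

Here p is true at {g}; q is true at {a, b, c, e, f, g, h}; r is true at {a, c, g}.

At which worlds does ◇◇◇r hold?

a: successors {b, f}; ◇◇r there: b:T, f:T. ✓
b: successors {a, b, c, f, g}; ◇◇r there: a:T, b:T, c:T, f:T, g:T. ✓
c: successors {a, b, c, d, h}; ◇◇r there: a:T, b:T, c:T, d:T, h:T. ✓
d: successors {b, e}; ◇◇r there: b:T, e:F. ✓
e: successors {e}; ◇◇r there: e:F. ✗
f: successors {b, c}; ◇◇r there: b:T, c:T. ✓
g: successors {d, e, h}; ◇◇r there: d:T, e:F, h:T. ✓
h: successors {a, b, e}; ◇◇r there: a:T, b:T, e:F. ✓

{a, b, c, d, f, g, h}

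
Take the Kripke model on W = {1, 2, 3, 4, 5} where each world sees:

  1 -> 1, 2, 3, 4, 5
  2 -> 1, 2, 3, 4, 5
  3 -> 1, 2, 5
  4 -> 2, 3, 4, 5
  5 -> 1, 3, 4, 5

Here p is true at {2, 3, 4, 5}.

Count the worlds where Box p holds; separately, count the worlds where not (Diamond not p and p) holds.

1 and 2

For Box p:
1: successors {1, 2, 3, 4, 5}; p there: 1:F, 2:T, 3:T, 4:T, 5:T. ✗
2: successors {1, 2, 3, 4, 5}; p there: 1:F, 2:T, 3:T, 4:T, 5:T. ✗
3: successors {1, 2, 5}; p there: 1:F, 2:T, 5:T. ✗
4: successors {2, 3, 4, 5}; p there: 2:T, 3:T, 4:T, 5:T. ✓
5: successors {1, 3, 4, 5}; p there: 1:F, 3:T, 4:T, 5:T. ✗
— 1 world.
For not (Diamond not p and p):
1: Diamond not p and p is F. ✓
2: Diamond not p and p is T. ✗
3: Diamond not p and p is T. ✗
4: Diamond not p and p is F. ✓
5: Diamond not p and p is T. ✗
— 2 worlds.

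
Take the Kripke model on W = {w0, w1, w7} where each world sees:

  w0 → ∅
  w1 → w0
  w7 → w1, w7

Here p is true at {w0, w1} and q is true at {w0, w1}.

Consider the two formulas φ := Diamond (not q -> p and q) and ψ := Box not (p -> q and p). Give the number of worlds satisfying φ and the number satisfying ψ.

For Diamond (not q -> p and q):
w0: no successors, so Diamond (not q -> p and q) fails. ✗
w1: successors {w0}; not q -> p and q there: w0:T. ✓
w7: successors {w1, w7}; not q -> p and q there: w1:T, w7:F. ✓
— 2 worlds.
For Box not (p -> q and p):
w0: no successors, so Box not (p -> q and p) holds vacuously. ✓
w1: successors {w0}; not (p -> q and p) there: w0:F. ✗
w7: successors {w1, w7}; not (p -> q and p) there: w1:F, w7:F. ✗
— 1 world.

2 and 1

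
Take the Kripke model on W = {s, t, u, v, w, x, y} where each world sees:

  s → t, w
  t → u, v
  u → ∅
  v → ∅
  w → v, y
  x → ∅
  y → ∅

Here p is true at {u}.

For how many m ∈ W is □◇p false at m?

3

s: successors {t, w}; ◇p there: t:T, w:F. ✗
t: successors {u, v}; ◇p there: u:F, v:F. ✗
u: no successors, so □◇p holds vacuously. ✓
v: no successors, so □◇p holds vacuously. ✓
w: successors {v, y}; ◇p there: v:F, y:F. ✗
x: no successors, so □◇p holds vacuously. ✓
y: no successors, so □◇p holds vacuously. ✓
Satisfying worlds: {u, v, x, y}.
So □◇p fails at the other 3 worlds.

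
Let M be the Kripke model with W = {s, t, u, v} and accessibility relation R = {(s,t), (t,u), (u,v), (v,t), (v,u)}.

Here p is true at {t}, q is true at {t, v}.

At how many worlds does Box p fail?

s: successors {t}; p there: t:T. ✓
t: successors {u}; p there: u:F. ✗
u: successors {v}; p there: v:F. ✗
v: successors {t, u}; p there: t:T, u:F. ✗
Satisfying worlds: {s}.
So Box p fails at the other 3 worlds.

3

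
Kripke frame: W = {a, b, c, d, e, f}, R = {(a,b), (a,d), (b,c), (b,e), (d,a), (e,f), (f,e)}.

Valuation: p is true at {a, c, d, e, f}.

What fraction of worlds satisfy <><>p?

5/6

a: successors {b, d}; <>p there: b:T, d:T. ✓
b: successors {c, e}; <>p there: c:F, e:T. ✓
c: no successors, so <><>p fails. ✗
d: successors {a}; <>p there: a:T. ✓
e: successors {f}; <>p there: f:T. ✓
f: successors {e}; <>p there: e:T. ✓
That's 5 of 6 worlds, so 5/6.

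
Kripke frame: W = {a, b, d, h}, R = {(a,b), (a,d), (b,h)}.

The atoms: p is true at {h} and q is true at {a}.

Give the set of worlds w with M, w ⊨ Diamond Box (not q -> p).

a: successors {b, d}; Box (not q -> p) there: b:T, d:T. ✓
b: successors {h}; Box (not q -> p) there: h:T. ✓
d: no successors, so Diamond Box (not q -> p) fails. ✗
h: no successors, so Diamond Box (not q -> p) fails. ✗

{a, b}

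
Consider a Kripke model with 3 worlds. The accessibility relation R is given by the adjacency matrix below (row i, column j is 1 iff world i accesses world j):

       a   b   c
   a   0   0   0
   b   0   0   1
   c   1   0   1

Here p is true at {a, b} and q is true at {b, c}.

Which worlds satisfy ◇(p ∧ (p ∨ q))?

{c}

a: no successors, so ◇(p ∧ (p ∨ q)) fails. ✗
b: successors {c}; p ∧ (p ∨ q) there: c:F. ✗
c: successors {a, c}; p ∧ (p ∨ q) there: a:T, c:F. ✓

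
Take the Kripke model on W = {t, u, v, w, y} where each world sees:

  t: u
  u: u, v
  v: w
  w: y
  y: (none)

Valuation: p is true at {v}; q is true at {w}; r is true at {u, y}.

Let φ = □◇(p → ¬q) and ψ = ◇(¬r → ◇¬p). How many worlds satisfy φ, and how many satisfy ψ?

4 and 4

For □◇(p → ¬q):
t: successors {u}; ◇(p → ¬q) there: u:T. ✓
u: successors {u, v}; ◇(p → ¬q) there: u:T, v:T. ✓
v: successors {w}; ◇(p → ¬q) there: w:T. ✓
w: successors {y}; ◇(p → ¬q) there: y:F. ✗
y: no successors, so □◇(p → ¬q) holds vacuously. ✓
— 4 worlds.
For ◇(¬r → ◇¬p):
t: successors {u}; ¬r → ◇¬p there: u:T. ✓
u: successors {u, v}; ¬r → ◇¬p there: u:T, v:T. ✓
v: successors {w}; ¬r → ◇¬p there: w:T. ✓
w: successors {y}; ¬r → ◇¬p there: y:T. ✓
y: no successors, so ◇(¬r → ◇¬p) fails. ✗
— 4 worlds.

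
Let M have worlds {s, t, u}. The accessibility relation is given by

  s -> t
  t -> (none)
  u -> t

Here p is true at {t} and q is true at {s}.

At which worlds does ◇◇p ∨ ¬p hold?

{s, u}

s: ◇◇p is F, ¬p is T. ✓
t: ◇◇p is F, ¬p is F. ✗
u: ◇◇p is F, ¬p is T. ✓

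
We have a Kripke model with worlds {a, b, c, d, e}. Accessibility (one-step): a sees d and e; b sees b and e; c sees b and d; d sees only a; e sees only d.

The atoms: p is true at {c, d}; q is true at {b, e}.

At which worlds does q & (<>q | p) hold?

{b}

a: q is F, <>q | p is T. ✗
b: q is T, <>q | p is T. ✓
c: q is F, <>q | p is T. ✗
d: q is F, <>q | p is T. ✗
e: q is T, <>q | p is F. ✗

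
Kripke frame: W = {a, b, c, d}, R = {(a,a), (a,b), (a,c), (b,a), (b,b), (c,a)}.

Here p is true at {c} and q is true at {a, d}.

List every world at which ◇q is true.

a: successors {a, b, c}; q there: a:T, b:F, c:F. ✓
b: successors {a, b}; q there: a:T, b:F. ✓
c: successors {a}; q there: a:T. ✓
d: no successors, so ◇q fails. ✗

{a, b, c}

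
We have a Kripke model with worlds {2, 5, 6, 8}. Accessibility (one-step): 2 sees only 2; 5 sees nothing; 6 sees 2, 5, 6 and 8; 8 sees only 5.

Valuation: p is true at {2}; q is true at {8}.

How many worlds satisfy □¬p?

2: successors {2}; ¬p there: 2:F. ✗
5: no successors, so □¬p holds vacuously. ✓
6: successors {2, 5, 6, 8}; ¬p there: 2:F, 5:T, 6:T, 8:T. ✗
8: successors {5}; ¬p there: 5:T. ✓
Satisfying worlds: {5, 8}.

2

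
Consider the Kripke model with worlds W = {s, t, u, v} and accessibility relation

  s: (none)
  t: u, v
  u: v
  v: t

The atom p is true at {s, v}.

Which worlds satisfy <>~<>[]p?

s: no successors, so <>~<>[]p fails. ✗
t: successors {u, v}; ~<>[]p there: u:T, v:T. ✓
u: successors {v}; ~<>[]p there: v:T. ✓
v: successors {t}; ~<>[]p there: t:F. ✗

{t, u}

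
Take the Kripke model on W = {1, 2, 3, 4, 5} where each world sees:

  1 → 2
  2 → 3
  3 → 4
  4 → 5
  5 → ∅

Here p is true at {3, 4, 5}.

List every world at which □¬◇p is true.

1: successors {2}; ¬◇p there: 2:F. ✗
2: successors {3}; ¬◇p there: 3:F. ✗
3: successors {4}; ¬◇p there: 4:F. ✗
4: successors {5}; ¬◇p there: 5:T. ✓
5: no successors, so □¬◇p holds vacuously. ✓

{4, 5}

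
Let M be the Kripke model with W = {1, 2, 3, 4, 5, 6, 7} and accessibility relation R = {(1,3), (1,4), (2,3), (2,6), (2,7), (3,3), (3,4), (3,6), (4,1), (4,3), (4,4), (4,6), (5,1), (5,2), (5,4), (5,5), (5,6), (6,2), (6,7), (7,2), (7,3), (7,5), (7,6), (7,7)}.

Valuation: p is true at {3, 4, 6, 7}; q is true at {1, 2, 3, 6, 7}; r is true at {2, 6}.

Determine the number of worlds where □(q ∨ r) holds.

2

1: successors {3, 4}; q ∨ r there: 3:T, 4:F. ✗
2: successors {3, 6, 7}; q ∨ r there: 3:T, 6:T, 7:T. ✓
3: successors {3, 4, 6}; q ∨ r there: 3:T, 4:F, 6:T. ✗
4: successors {1, 3, 4, 6}; q ∨ r there: 1:T, 3:T, 4:F, 6:T. ✗
5: successors {1, 2, 4, 5, 6}; q ∨ r there: 1:T, 2:T, 4:F, 5:F, 6:T. ✗
6: successors {2, 7}; q ∨ r there: 2:T, 7:T. ✓
7: successors {2, 3, 5, 6, 7}; q ∨ r there: 2:T, 3:T, 5:F, 6:T, 7:T. ✗
Satisfying worlds: {2, 6}.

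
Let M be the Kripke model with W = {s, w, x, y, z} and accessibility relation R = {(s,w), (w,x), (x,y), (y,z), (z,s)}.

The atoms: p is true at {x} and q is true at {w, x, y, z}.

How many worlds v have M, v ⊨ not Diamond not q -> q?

s: not Diamond not q is T, q is F. ✗
w: not Diamond not q is T, q is T. ✓
x: not Diamond not q is T, q is T. ✓
y: not Diamond not q is T, q is T. ✓
z: not Diamond not q is F, q is T. ✓
Satisfying worlds: {w, x, y, z}.

4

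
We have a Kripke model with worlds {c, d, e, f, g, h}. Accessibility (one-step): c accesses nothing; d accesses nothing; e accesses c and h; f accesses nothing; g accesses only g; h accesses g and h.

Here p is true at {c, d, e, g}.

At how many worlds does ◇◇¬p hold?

c: no successors, so ◇◇¬p fails. ✗
d: no successors, so ◇◇¬p fails. ✗
e: successors {c, h}; ◇¬p there: c:F, h:T. ✓
f: no successors, so ◇◇¬p fails. ✗
g: successors {g}; ◇¬p there: g:F. ✗
h: successors {g, h}; ◇¬p there: g:F, h:T. ✓
Satisfying worlds: {e, h}.

2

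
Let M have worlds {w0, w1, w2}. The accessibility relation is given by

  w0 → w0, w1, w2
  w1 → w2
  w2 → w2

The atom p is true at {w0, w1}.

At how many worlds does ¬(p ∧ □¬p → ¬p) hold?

w0: p ∧ □¬p → ¬p is T. ✗
w1: p ∧ □¬p → ¬p is F. ✓
w2: p ∧ □¬p → ¬p is T. ✗
Satisfying worlds: {w1}.

1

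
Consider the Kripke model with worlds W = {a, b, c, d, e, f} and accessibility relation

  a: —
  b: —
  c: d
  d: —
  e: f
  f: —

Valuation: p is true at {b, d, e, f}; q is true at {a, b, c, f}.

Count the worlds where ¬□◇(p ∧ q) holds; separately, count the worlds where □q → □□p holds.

2 and 6

For ¬□◇(p ∧ q):
a: □◇(p ∧ q) is T. ✗
b: □◇(p ∧ q) is T. ✗
c: □◇(p ∧ q) is F. ✓
d: □◇(p ∧ q) is T. ✗
e: □◇(p ∧ q) is F. ✓
f: □◇(p ∧ q) is T. ✗
— 2 worlds.
For □q → □□p:
a: □q is T, □□p is T. ✓
b: □q is T, □□p is T. ✓
c: □q is F, □□p is T. ✓
d: □q is T, □□p is T. ✓
e: □q is T, □□p is T. ✓
f: □q is T, □□p is T. ✓
— 6 worlds.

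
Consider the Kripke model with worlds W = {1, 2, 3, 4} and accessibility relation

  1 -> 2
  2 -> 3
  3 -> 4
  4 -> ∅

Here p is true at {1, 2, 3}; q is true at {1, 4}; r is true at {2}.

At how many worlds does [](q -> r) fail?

1

1: successors {2}; q -> r there: 2:T. ✓
2: successors {3}; q -> r there: 3:T. ✓
3: successors {4}; q -> r there: 4:F. ✗
4: no successors, so [](q -> r) holds vacuously. ✓
Satisfying worlds: {1, 2, 4}.
So [](q -> r) fails at the other 1 world.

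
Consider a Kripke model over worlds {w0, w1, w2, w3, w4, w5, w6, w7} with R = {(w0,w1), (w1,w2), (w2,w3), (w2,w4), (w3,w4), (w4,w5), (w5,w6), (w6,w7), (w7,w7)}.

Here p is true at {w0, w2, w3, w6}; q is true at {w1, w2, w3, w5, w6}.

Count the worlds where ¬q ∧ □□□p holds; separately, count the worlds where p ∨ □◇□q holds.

For ¬q ∧ □□□p:
w0: ¬q is T, □□□p is F. ✗
w1: ¬q is F, □□□p is F. ✗
w2: ¬q is F, □□□p is F. ✗
w3: ¬q is F, □□□p is T. ✗
w4: ¬q is T, □□□p is F. ✗
w5: ¬q is F, □□□p is F. ✗
w6: ¬q is F, □□□p is F. ✗
w7: ¬q is T, □□□p is F. ✗
— 0 worlds.
For p ∨ □◇□q:
w0: p is T, □◇□q is F. ✓
w1: p is F, □◇□q is T. ✓
w2: p is T, □◇□q is T. ✓
w3: p is T, □◇□q is T. ✓
w4: p is F, □◇□q is F. ✗
w5: p is F, □◇□q is F. ✗
w6: p is T, □◇□q is F. ✓
w7: p is F, □◇□q is F. ✗
— 5 worlds.

0 and 5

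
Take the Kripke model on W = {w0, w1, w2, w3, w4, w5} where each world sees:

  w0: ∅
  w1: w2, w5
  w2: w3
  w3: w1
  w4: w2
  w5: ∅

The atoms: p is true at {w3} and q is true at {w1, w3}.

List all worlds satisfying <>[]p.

{w1, w4}

w0: no successors, so <>[]p fails. ✗
w1: successors {w2, w5}; []p there: w2:T, w5:T. ✓
w2: successors {w3}; []p there: w3:F. ✗
w3: successors {w1}; []p there: w1:F. ✗
w4: successors {w2}; []p there: w2:T. ✓
w5: no successors, so <>[]p fails. ✗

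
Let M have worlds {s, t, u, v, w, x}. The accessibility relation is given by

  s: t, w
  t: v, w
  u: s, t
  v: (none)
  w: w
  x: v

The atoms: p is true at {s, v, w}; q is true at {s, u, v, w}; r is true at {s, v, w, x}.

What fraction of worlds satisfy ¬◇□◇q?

s: ◇□◇q is T. ✗
t: ◇□◇q is T. ✗
u: ◇□◇q is T. ✗
v: ◇□◇q is F. ✓
w: ◇□◇q is T. ✗
x: ◇□◇q is T. ✗
That's 1 of 6 worlds, so 1/6.

1/6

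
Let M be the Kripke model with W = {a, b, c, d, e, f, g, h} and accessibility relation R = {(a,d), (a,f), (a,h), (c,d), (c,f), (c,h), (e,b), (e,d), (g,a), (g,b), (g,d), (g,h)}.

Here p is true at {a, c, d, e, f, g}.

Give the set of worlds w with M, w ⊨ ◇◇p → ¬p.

a: ◇◇p is F, ¬p is F. ✓
b: ◇◇p is F, ¬p is T. ✓
c: ◇◇p is F, ¬p is F. ✓
d: ◇◇p is F, ¬p is F. ✓
e: ◇◇p is F, ¬p is F. ✓
f: ◇◇p is F, ¬p is F. ✓
g: ◇◇p is T, ¬p is F. ✗
h: ◇◇p is F, ¬p is T. ✓

{a, b, c, d, e, f, h}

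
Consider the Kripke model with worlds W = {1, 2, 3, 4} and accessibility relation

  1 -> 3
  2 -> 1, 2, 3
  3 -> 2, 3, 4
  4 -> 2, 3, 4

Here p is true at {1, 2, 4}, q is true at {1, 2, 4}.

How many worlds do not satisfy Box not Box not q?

1

1: successors {3}; not Box not q there: 3:T. ✓
2: successors {1, 2, 3}; not Box not q there: 1:F, 2:T, 3:T. ✗
3: successors {2, 3, 4}; not Box not q there: 2:T, 3:T, 4:T. ✓
4: successors {2, 3, 4}; not Box not q there: 2:T, 3:T, 4:T. ✓
Satisfying worlds: {1, 3, 4}.
So Box not Box not q fails at the other 1 world.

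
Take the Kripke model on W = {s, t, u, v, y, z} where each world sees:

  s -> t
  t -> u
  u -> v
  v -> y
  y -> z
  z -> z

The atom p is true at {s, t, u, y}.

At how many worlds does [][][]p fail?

5

s: successors {t}; [][]p there: t:F. ✗
t: successors {u}; [][]p there: u:T. ✓
u: successors {v}; [][]p there: v:F. ✗
v: successors {y}; [][]p there: y:F. ✗
y: successors {z}; [][]p there: z:F. ✗
z: successors {z}; [][]p there: z:F. ✗
Satisfying worlds: {t}.
So [][][]p fails at the other 5 worlds.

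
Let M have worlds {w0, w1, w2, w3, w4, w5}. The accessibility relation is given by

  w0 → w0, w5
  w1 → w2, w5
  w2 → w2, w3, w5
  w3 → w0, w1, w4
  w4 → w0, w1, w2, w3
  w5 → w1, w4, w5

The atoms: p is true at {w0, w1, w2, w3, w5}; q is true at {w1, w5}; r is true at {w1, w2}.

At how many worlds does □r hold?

0

w0: successors {w0, w5}; r there: w0:F, w5:F. ✗
w1: successors {w2, w5}; r there: w2:T, w5:F. ✗
w2: successors {w2, w3, w5}; r there: w2:T, w3:F, w5:F. ✗
w3: successors {w0, w1, w4}; r there: w0:F, w1:T, w4:F. ✗
w4: successors {w0, w1, w2, w3}; r there: w0:F, w1:T, w2:T, w3:F. ✗
w5: successors {w1, w4, w5}; r there: w1:T, w4:F, w5:F. ✗
Satisfying worlds: ∅.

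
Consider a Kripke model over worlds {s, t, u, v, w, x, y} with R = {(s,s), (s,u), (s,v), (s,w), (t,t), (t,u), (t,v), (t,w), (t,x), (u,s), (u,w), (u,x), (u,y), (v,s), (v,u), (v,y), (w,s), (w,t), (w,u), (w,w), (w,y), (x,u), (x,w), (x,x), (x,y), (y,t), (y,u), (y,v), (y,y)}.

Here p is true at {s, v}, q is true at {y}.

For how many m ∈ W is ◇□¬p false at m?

4

s: successors {s, u, v, w}; □¬p there: s:F, u:F, v:F, w:F. ✗
t: successors {t, u, v, w, x}; □¬p there: t:F, u:F, v:F, w:F, x:T. ✓
u: successors {s, w, x, y}; □¬p there: s:F, w:F, x:T, y:F. ✓
v: successors {s, u, y}; □¬p there: s:F, u:F, y:F. ✗
w: successors {s, t, u, w, y}; □¬p there: s:F, t:F, u:F, w:F, y:F. ✗
x: successors {u, w, x, y}; □¬p there: u:F, w:F, x:T, y:F. ✓
y: successors {t, u, v, y}; □¬p there: t:F, u:F, v:F, y:F. ✗
Satisfying worlds: {t, u, x}.
So ◇□¬p fails at the other 4 worlds.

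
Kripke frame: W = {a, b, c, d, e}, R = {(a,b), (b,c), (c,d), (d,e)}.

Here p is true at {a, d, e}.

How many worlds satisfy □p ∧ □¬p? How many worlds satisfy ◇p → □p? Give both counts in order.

For □p ∧ □¬p:
a: □p is F, □¬p is T. ✗
b: □p is F, □¬p is T. ✗
c: □p is T, □¬p is F. ✗
d: □p is T, □¬p is F. ✗
e: □p is T, □¬p is T. ✓
— 1 world.
For ◇p → □p:
a: ◇p is F, □p is F. ✓
b: ◇p is F, □p is F. ✓
c: ◇p is T, □p is T. ✓
d: ◇p is T, □p is T. ✓
e: ◇p is F, □p is T. ✓
— 5 worlds.

1 and 5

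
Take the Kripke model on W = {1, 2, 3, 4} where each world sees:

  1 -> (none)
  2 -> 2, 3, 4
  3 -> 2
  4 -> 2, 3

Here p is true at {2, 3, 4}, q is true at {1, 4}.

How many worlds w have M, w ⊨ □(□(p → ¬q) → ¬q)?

3

1: no successors, so □(□(p → ¬q) → ¬q) holds vacuously. ✓
2: successors {2, 3, 4}; □(p → ¬q) → ¬q there: 2:T, 3:T, 4:F. ✗
3: successors {2}; □(p → ¬q) → ¬q there: 2:T. ✓
4: successors {2, 3}; □(p → ¬q) → ¬q there: 2:T, 3:T. ✓
Satisfying worlds: {1, 3, 4}.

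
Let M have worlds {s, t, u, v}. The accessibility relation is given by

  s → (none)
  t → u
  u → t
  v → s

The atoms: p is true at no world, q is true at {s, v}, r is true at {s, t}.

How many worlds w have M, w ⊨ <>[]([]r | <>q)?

2

s: no successors, so <>[]([]r | <>q) fails. ✗
t: successors {u}; []([]r | <>q) there: u:F. ✗
u: successors {t}; []([]r | <>q) there: t:T. ✓
v: successors {s}; []([]r | <>q) there: s:T. ✓
Satisfying worlds: {u, v}.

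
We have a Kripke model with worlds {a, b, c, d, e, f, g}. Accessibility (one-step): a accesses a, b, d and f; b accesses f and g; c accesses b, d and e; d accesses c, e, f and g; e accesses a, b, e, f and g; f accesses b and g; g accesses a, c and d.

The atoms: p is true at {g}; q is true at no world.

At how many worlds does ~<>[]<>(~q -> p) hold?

a: <>[]<>(~q -> p) is F. ✓
b: <>[]<>(~q -> p) is F. ✓
c: <>[]<>(~q -> p) is F. ✓
d: <>[]<>(~q -> p) is T. ✗
e: <>[]<>(~q -> p) is F. ✓
f: <>[]<>(~q -> p) is F. ✓
g: <>[]<>(~q -> p) is T. ✗
Satisfying worlds: {a, b, c, e, f}.

5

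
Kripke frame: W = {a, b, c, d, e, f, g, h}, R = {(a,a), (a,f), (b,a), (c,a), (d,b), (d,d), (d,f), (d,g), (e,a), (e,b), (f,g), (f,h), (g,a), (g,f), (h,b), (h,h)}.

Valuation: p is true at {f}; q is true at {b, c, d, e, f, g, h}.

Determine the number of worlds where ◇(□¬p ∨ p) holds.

a: successors {a, f}; □¬p ∨ p there: a:F, f:T. ✓
b: successors {a}; □¬p ∨ p there: a:F. ✗
c: successors {a}; □¬p ∨ p there: a:F. ✗
d: successors {b, d, f, g}; □¬p ∨ p there: b:T, d:F, f:T, g:F. ✓
e: successors {a, b}; □¬p ∨ p there: a:F, b:T. ✓
f: successors {g, h}; □¬p ∨ p there: g:F, h:T. ✓
g: successors {a, f}; □¬p ∨ p there: a:F, f:T. ✓
h: successors {b, h}; □¬p ∨ p there: b:T, h:T. ✓
Satisfying worlds: {a, d, e, f, g, h}.

6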